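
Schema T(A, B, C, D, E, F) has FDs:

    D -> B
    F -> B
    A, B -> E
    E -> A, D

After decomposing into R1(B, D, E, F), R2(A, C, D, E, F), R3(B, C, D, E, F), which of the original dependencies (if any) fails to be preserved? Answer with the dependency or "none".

A, B -> E

Check A, B → E: no single fragment contains all of {A, B, E}, and the restricted closure of {A, B} across the fragments never reaches {E}.
D → B is preserved.
F → B is preserved.
E → A, D is preserved.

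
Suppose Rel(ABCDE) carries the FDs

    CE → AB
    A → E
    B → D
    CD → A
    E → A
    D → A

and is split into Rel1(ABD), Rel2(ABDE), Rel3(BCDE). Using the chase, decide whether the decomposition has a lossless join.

Yes

Chase test. Columns are ABCDE; row i has aⱼ where attribute j ∈ Reli, else bᵢⱼ.
Initial tableau (one row per fragment):
  row 1: a1 a2 b13 a4 b15
  row 2: a1 a2 b23 a4 a5
  row 3: b31 a2 a3 a4 a5
Rows 1 and 2 agree on A; apply A→E and equate their E entries.
Rows 1 and 3 agree on E; apply E→A and equate their A entries.
Row 3 is now all distinguished symbols — the join is lossless.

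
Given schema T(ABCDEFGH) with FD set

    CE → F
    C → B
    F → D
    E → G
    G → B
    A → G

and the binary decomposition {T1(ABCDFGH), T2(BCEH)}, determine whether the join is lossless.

No

Common attributes: T1 ∩ T2 = {BCH}.
No dependency enlarges {BCH}, so (BCH)⁺ = {BCH}.
The closure contains neither all of T1 = {ABCDFGH} nor all of T2 = {BCEH}, so the common attributes are not a superkey of either fragment. The join is lossy.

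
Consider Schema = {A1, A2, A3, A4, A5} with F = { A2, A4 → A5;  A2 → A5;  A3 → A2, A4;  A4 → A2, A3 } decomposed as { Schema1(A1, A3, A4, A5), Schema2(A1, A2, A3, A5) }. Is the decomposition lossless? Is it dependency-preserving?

lossless and dependency-preserving

Lossless test: (A1, A3, A5)⁺ = {A1, A2, A3, A4, A5}, which contains all of one fragment — lossless.
Dependency preservation: A2, A4 → A5; A3 → A2, A4; A4 → A2, A3 are not contained in any single fragment, but the restricted closure of each left-hand side across the fragments still reaches the right-hand side; the remaining FDs each lie inside some fragment. All dependencies are preserved.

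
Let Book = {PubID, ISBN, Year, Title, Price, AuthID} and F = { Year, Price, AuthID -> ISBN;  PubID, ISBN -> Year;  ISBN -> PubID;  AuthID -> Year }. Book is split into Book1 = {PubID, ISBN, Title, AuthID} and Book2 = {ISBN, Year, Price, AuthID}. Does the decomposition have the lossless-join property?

Common attributes: Book1 ∩ Book2 = {ISBN, AuthID}.
Closure of {ISBN, AuthID}: ISBN → PubID applies, adding PubID; AuthID → Year applies, adding Year. So (ISBN, AuthID)⁺ = {PubID, ISBN, Year, AuthID}.
The closure contains neither all of Book1 = {PubID, ISBN, Title, AuthID} nor all of Book2 = {ISBN, Year, Price, AuthID}, so the common attributes are not a superkey of either fragment. The join is lossy.

No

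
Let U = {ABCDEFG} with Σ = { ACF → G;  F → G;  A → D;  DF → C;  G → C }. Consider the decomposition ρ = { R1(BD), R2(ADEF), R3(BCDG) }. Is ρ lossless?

No

Chase test. Columns are ABCDEFG; row i has aⱼ where attribute j ∈ Ri, else bᵢⱼ.
Initial tableau (one row per fragment):
  row 1: b11 a2 b13 a4 b15 b16 b17
  row 2: a1 b22 b23 a4 a5 a6 b27
  row 3: b31 a2 a3 a4 b35 b36 a7
No row becomes fully distinguished — the join is lossy.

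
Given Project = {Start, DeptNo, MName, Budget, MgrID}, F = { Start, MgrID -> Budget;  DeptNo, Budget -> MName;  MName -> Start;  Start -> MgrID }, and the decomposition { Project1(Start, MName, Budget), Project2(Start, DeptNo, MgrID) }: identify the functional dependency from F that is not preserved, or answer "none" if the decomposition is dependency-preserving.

Check DeptNo, Budget → MName: no single fragment contains all of {DeptNo, MName, Budget}, and the restricted closure of {DeptNo, Budget} across the fragments never reaches {MName}.
Start, MgrID → Budget is preserved.
MName → Start is preserved.
Start → MgrID is preserved.

DeptNo, Budget -> MName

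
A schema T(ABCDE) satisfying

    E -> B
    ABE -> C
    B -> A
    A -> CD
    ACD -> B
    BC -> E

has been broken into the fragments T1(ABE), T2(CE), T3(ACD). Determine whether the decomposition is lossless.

Chase test. Columns are ABCDE; row i has aⱼ where attribute j ∈ Ti, else bᵢⱼ.
Initial tableau (one row per fragment):
  row 1: a1 a2 b13 b14 a5
  row 2: b21 b22 a3 b24 a5
  row 3: a1 b32 a3 a4 b35
Rows 1 and 2 agree on E; apply E→B and equate their B entries.
Rows 1 and 2 agree on B; apply B→A and equate their A entries.
Rows 1 and 2 agree on A; apply A→CD and equate their CD entries.
Rows 1 and 3 agree on A; apply A→CD and equate their CD entries.
Rows 1 and 3 agree on ACD; apply ACD→B and equate their B entries.
Rows 1 and 3 agree on BC; apply BC→E and equate their E entries.
Row 1 is now all distinguished symbols — the join is lossless.

Yes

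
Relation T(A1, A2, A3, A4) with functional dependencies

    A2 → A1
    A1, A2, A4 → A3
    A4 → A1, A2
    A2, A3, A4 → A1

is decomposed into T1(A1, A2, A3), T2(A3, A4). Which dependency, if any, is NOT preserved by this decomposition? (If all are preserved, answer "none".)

Check A4 → A1, A2: no single fragment contains all of {A1, A2, A4}, and the restricted closure of {A4} across the fragments never reaches {A1, A2}.
A2 → A1 is preserved.
A1, A2, A4 → A3 is preserved.
A2, A3, A4 → A1 is preserved.

A4 → A1, A2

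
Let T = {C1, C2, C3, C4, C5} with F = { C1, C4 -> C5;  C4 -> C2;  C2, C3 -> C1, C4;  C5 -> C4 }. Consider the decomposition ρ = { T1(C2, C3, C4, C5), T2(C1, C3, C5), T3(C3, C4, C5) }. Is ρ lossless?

Chase test. Columns are C1, C2, C3, C4, C5; row i has aⱼ where attribute j ∈ Ti, else bᵢⱼ.
Initial tableau (one row per fragment):
  row 1: b11 a2 a3 a4 a5
  row 2: a1 b22 a3 b24 a5
  row 3: b31 b32 a3 a4 a5
Rows 1 and 3 agree on C4; apply C4→C2 and equate their C2 entries.
Rows 1 and 3 agree on C2, C3; apply C2, C3→C1, C4 and equate their C1, C4 entries.
Rows 1 and 2 agree on C5; apply C5→C4 and equate their C4 entries.
Rows 1 and 2 agree on C4; apply C4→C2 and equate their C2 entries.
Rows 1 and 2 agree on C2, C3; apply C2, C3→C1, C4 and equate their C1, C4 entries.
Row 1 is now all distinguished symbols — the join is lossless.

Yes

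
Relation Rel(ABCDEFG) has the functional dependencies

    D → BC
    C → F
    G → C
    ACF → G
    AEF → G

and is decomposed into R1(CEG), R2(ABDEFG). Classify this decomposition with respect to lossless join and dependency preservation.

lossless but not dependency-preserving

Lossless test: (EG)⁺ = {CEFG}, which contains all of one fragment — lossless.
Dependency preservation: the restricted closure of {D} across the fragments never reaches {BC}, so D → BC cannot be enforced without a join — not preserved.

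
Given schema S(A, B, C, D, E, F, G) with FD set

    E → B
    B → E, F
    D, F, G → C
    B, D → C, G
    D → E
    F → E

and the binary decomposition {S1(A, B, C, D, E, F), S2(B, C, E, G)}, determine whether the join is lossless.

No

Common attributes: S1 ∩ S2 = {B, C, E}.
Closure of {B, C, E}: B → E, F applies, adding F. So (B, C, E)⁺ = {B, C, E, F}.
The closure contains neither all of S1 = {A, B, C, D, E, F} nor all of S2 = {B, C, E, G}, so the common attributes are not a superkey of either fragment. The join is lossy.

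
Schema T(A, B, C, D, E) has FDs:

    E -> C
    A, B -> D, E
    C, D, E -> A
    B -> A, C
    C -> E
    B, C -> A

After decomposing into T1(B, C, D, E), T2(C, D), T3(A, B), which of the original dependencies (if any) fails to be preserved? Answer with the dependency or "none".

Check C, D, E → A: no single fragment contains all of {A, C, D, E}, and the restricted closure of {C, D, E} across the fragments never reaches {A}.
E → C is preserved.
A, B → D, E is preserved.
B → A, C is preserved.
C → E is preserved.
B, C → A is preserved.

C, D, E -> A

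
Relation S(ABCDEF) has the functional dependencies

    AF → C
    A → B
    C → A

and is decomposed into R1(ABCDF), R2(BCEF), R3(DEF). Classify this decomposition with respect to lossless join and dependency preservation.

Lossless test (chase): Rows 1 and 2 agree on C; apply C→A and equate their A entries. No row becomes fully distinguished — the join is lossy.
Dependency preservation: every FD's attributes lie within a single fragment, so each can be enforced locally — preserved.

lossy but dependency-preserving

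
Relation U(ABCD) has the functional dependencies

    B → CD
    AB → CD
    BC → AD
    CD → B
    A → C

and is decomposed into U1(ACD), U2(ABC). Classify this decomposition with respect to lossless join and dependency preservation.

lossy and not dependency-preserving

Lossless test: (AC)⁺ = {AC}, which is a superkey of neither fragment — lossy.
Dependency preservation: the restricted closure of {B} across the fragments never reaches {CD}, so B → CD cannot be enforced without a join — not preserved.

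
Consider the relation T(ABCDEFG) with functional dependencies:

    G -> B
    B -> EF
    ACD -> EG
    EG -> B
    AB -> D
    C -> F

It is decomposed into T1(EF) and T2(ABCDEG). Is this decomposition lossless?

No

Common attributes: T1 ∩ T2 = {E}.
No dependency enlarges {E}, so (E)⁺ = {E}.
The closure contains neither all of T1 = {EF} nor all of T2 = {ABCDEG}, so the common attributes are not a superkey of either fragment. The join is lossy.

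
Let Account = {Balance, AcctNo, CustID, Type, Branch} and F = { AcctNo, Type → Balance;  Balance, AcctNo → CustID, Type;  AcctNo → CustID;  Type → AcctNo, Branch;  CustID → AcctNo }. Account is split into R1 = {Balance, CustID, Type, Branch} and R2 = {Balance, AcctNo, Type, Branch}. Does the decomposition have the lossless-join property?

Yes

Common attributes: R1 ∩ R2 = {Balance, Type, Branch}.
Closure of {Balance, Type, Branch}: Type → AcctNo, Branch applies, adding AcctNo; Balance, AcctNo → CustID, Type applies, adding CustID. So (Balance, Type, Branch)⁺ = {Balance, AcctNo, CustID, Type, Branch}.
This closure contains every attribute of R1, so R1 ∩ R2 → R1. The join is lossless.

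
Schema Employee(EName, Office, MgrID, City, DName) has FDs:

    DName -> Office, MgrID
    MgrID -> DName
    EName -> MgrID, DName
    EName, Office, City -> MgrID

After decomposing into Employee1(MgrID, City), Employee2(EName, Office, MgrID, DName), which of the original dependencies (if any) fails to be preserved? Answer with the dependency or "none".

none

DName → Office, MgrID lies within Employee2.
MgrID → DName lies within Employee2.
EName → MgrID, DName lies within Employee2.
EName, Office, City → MgrID: restricted closure across fragments reaches MgrID.
Every dependency is enforceable on the fragments, so the decomposition is dependency-preserving.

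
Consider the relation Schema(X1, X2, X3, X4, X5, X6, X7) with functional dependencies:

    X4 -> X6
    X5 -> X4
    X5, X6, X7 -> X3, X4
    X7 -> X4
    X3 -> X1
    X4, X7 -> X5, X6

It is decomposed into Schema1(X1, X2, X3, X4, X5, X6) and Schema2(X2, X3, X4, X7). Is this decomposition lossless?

No

Common attributes: Schema1 ∩ Schema2 = {X2, X3, X4}.
Closure of {X2, X3, X4}: X4 → X6 applies, adding X6; X3 → X1 applies, adding X1. So (X2, X3, X4)⁺ = {X1, X2, X3, X4, X6}.
The closure contains neither all of Schema1 = {X1, X2, X3, X4, X5, X6} nor all of Schema2 = {X2, X3, X4, X7}, so the common attributes are not a superkey of either fragment. The join is lossy.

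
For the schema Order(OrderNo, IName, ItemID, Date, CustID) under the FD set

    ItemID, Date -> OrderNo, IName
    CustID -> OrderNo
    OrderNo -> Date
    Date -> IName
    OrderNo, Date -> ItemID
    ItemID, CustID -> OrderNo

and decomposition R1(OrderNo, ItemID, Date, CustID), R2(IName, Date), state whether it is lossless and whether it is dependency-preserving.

lossless and dependency-preserving

Lossless test: (Date)⁺ = {IName, Date}, which contains all of one fragment — lossless.
Dependency preservation: ItemID, Date → OrderNo, IName is not contained in any single fragment, but the restricted closure of its left-hand side across the fragments still reaches the right-hand side; the remaining FDs each lie inside some fragment. All dependencies are preserved.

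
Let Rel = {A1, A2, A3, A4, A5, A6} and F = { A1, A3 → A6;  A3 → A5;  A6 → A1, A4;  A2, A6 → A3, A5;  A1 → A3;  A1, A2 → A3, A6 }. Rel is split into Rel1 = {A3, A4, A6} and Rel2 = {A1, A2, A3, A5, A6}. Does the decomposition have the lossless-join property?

Yes

Common attributes: Rel1 ∩ Rel2 = {A3, A6}.
Closure of {A3, A6}: A3 → A5 applies, adding A5; A6 → A1, A4 applies, adding A1, A4. So (A3, A6)⁺ = {A1, A3, A4, A5, A6}.
This closure contains every attribute of Rel1, so Rel1 ∩ Rel2 → Rel1. The join is lossless.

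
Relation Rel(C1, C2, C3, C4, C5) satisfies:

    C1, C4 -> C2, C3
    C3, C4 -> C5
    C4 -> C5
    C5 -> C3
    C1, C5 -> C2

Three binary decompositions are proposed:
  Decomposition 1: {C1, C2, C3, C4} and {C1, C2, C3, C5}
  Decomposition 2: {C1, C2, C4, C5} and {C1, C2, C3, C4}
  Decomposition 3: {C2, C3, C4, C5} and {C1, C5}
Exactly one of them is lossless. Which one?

Decomposition 2

Decomposition 1: common = {C1, C2, C3}, closure = {C1, C2, C3} → lossy.
Decomposition 2: common = {C1, C2, C4}, closure = {C1, C2, C3, C4, C5} → lossless.
Decomposition 3: common = {C5}, closure = {C3, C5} → lossy.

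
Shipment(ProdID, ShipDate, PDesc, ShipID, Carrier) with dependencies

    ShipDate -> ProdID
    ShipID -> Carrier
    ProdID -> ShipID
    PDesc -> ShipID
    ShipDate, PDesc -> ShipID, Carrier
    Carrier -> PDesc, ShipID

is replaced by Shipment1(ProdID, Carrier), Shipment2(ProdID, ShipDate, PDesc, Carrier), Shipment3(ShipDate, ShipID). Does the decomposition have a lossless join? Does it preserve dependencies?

lossless but not dependency-preserving

Lossless test (chase): Rows 2 and 3 agree on ShipDate; apply ShipDate→ProdID and equate their ProdID entries. Rows 1 and 2 agree on ProdID; apply ProdID→ShipID and equate their ShipID entries. Rows 1 and 3 agree on ProdID; apply ProdID→ShipID and equate their ShipID entries. Rows 1 and 2 agree on Carrier; apply Carrier→PDesc, ShipID and equate their PDesc, ShipID entries. Rows 1 and 3 agree on ShipID; apply ShipID→Carrier and equate their Carrier entries. Rows 1 and 3 agree on Carrier; apply Carrier→PDesc, ShipID and equate their PDesc, ShipID entries. Row 2 is now all distinguished symbols — the join is lossless.
Dependency preservation: the restricted closure of {ShipID} across the fragments never reaches {Carrier}, so ShipID → Carrier cannot be enforced without a join — not preserved.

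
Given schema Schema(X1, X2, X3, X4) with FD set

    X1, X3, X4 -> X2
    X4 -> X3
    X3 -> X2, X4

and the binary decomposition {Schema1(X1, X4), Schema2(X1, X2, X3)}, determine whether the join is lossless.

Common attributes: Schema1 ∩ Schema2 = {X1}.
No dependency enlarges {X1}, so (X1)⁺ = {X1}.
The closure contains neither all of Schema1 = {X1, X4} nor all of Schema2 = {X1, X2, X3}, so the common attributes are not a superkey of either fragment. The join is lossy.

No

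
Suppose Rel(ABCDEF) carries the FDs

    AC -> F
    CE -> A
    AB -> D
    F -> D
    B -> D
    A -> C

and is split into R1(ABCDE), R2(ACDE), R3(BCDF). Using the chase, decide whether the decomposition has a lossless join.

Chase test. Columns are ABCDEF; row i has aⱼ where attribute j ∈ Ri, else bᵢⱼ.
Initial tableau (one row per fragment):
  row 1: a1 a2 a3 a4 a5 b16
  row 2: a1 b22 a3 a4 a5 b26
  row 3: b31 a2 a3 a4 b35 a6
Rows 1 and 2 agree on AC; apply AC→F and equate their F entries.
No row becomes fully distinguished — the join is lossy.

No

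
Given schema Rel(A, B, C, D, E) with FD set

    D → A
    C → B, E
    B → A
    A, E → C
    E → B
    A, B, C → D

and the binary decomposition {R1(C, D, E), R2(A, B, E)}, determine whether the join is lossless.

Yes

Common attributes: R1 ∩ R2 = {E}.
Closure of {E}: E → B applies, adding B; B → A applies, adding A; A, E → C applies, adding C; A, B, C → D applies, adding D. So (E)⁺ = {A, B, C, D, E}.
This closure contains every attribute of R1, so R1 ∩ R2 → R1. The join is lossless.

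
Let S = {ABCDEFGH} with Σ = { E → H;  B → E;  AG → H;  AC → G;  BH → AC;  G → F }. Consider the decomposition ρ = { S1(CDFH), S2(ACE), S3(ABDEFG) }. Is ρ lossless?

Chase test. Columns are ABCDEFGH; row i has aⱼ where attribute j ∈ Si, else bᵢⱼ.
Initial tableau (one row per fragment):
  row 1: b11 b12 a3 a4 b15 a6 b17 a8
  row 2: a1 b22 a3 b24 a5 b26 b27 b28
  row 3: a1 a2 b33 a4 a5 a6 a7 b38
Rows 2 and 3 agree on E; apply E→H and equate their H entries.
No row becomes fully distinguished — the join is lossy.

No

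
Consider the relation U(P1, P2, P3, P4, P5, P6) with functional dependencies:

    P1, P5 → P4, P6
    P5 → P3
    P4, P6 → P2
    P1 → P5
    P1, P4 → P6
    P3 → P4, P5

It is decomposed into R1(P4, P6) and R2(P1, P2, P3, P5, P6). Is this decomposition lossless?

No

Common attributes: R1 ∩ R2 = {P6}.
No dependency enlarges {P6}, so (P6)⁺ = {P6}.
The closure contains neither all of R1 = {P4, P6} nor all of R2 = {P1, P2, P3, P5, P6}, so the common attributes are not a superkey of either fragment. The join is lossy.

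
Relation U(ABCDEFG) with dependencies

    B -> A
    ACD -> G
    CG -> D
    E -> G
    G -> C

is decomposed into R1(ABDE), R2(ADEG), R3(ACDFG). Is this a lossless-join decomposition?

No

Chase test. Columns are ABCDEFG; row i has aⱼ where attribute j ∈ Ri, else bᵢⱼ.
Initial tableau (one row per fragment):
  row 1: a1 a2 b13 a4 a5 b16 b17
  row 2: a1 b22 b23 a4 a5 b26 a7
  row 3: a1 b32 a3 a4 b35 a6 a7
Rows 1 and 2 agree on E; apply E→G and equate their G entries.
Rows 1 and 2 agree on G; apply G→C and equate their C entries.
Rows 1 and 3 agree on G; apply G→C and equate their C entries.
No row becomes fully distinguished — the join is lossy.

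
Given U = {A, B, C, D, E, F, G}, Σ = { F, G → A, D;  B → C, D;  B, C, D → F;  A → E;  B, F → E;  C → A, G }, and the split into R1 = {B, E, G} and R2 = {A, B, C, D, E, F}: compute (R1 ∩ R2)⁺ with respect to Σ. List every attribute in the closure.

A, B, C, D, E, F, G

R1 ∩ R2 = {B, E}.
B → C, D applies, adding C, D
B, C, D → F applies, adding F
C → A, G applies, adding A, G
Closure: {A, B, C, D, E, F, G}.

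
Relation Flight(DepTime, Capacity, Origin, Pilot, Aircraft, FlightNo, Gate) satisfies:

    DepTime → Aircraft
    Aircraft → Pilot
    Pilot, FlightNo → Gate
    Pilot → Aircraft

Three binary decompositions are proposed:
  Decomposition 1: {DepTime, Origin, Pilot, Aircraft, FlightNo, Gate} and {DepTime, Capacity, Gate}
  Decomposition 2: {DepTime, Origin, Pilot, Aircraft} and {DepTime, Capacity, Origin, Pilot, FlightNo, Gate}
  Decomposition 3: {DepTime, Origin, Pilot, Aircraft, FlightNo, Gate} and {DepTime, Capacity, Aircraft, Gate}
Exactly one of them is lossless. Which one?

Decomposition 1: common = {DepTime, Gate}, closure = {DepTime, Pilot, Aircraft, Gate} → lossy.
Decomposition 2: common = {DepTime, Origin, Pilot}, closure = {DepTime, Origin, Pilot, Aircraft} → lossless.
Decomposition 3: common = {DepTime, Aircraft, Gate}, closure = {DepTime, Pilot, Aircraft, Gate} → lossy.

Decomposition 2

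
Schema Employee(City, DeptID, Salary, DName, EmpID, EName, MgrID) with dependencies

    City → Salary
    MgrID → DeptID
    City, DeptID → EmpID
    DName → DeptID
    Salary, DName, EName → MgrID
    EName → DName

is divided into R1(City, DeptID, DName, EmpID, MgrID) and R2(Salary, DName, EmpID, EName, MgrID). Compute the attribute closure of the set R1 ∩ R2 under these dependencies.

R1 ∩ R2 = {DName, EmpID, MgrID}.
MgrID → DeptID applies, adding DeptID
Closure: {DeptID, DName, EmpID, MgrID}.

DeptID, DName, EmpID, MgrID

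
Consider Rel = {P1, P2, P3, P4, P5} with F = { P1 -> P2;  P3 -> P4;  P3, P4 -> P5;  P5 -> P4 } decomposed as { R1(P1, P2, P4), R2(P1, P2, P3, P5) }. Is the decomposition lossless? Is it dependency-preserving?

lossy and not dependency-preserving

Lossless test: (P1, P2)⁺ = {P1, P2}, which is a superkey of neither fragment — lossy.
Dependency preservation: the restricted closure of {P3} across the fragments never reaches {P4}, so P3 → P4 cannot be enforced without a join — not preserved.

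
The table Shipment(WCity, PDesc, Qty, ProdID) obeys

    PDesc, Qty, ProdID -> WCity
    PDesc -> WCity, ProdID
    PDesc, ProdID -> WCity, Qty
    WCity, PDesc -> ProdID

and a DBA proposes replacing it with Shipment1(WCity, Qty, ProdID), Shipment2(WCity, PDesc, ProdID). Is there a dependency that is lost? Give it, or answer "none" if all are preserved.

PDesc, ProdID -> WCity, Qty

Check PDesc, ProdID → WCity, Qty: no single fragment contains all of {WCity, PDesc, Qty, ProdID}, and the restricted closure of {PDesc, ProdID} across the fragments never reaches {WCity, Qty}.
PDesc, Qty, ProdID → WCity is preserved.
PDesc → WCity, ProdID is preserved.
WCity, PDesc → ProdID is preserved.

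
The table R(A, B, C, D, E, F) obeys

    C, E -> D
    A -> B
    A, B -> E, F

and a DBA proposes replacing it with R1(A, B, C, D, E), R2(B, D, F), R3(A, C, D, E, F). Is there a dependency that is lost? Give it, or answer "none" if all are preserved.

none

C, E → D lies within R1.
A → B lies within R1.
A, B → E, F: restricted closure across fragments reaches E, F.
Every dependency is enforceable on the fragments, so the decomposition is dependency-preserving.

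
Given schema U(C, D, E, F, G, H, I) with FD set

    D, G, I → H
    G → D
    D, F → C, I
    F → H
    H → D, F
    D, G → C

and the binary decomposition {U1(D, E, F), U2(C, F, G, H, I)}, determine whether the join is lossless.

Common attributes: U1 ∩ U2 = {F}.
Closure of {F}: F → H applies, adding H; H → D, F applies, adding D; D, F → C, I applies, adding C, I. So (F)⁺ = {C, D, F, H, I}.
The closure contains neither all of U1 = {D, E, F} nor all of U2 = {C, F, G, H, I}, so the common attributes are not a superkey of either fragment. The join is lossy.

No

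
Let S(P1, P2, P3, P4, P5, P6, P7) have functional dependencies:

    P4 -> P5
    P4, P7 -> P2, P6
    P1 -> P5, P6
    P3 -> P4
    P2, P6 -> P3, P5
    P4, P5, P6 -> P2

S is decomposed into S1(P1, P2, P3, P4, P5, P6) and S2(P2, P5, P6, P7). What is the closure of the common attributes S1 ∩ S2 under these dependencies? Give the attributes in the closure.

P2, P3, P4, P5, P6

S1 ∩ S2 = {P2, P5, P6}.
P2, P6 → P3, P5 applies, adding P3
P3 → P4 applies, adding P4
Closure: {P2, P3, P4, P5, P6}.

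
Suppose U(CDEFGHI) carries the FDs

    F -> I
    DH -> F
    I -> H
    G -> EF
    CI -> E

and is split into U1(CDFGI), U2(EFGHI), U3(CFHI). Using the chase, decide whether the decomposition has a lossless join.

Yes

Chase test. Columns are CDEFGHI; row i has aⱼ where attribute j ∈ Ui, else bᵢⱼ.
Initial tableau (one row per fragment):
  row 1: a1 a2 b13 a4 a5 b16 a7
  row 2: b21 b22 a3 a4 a5 a6 a7
  row 3: a1 b32 b33 a4 b35 a6 a7
Rows 1 and 2 agree on I; apply I→H and equate their H entries.
Rows 1 and 2 agree on G; apply G→EF and equate their EF entries.
Rows 1 and 3 agree on CI; apply CI→E and equate their E entries.
Row 1 is now all distinguished symbols — the join is lossless.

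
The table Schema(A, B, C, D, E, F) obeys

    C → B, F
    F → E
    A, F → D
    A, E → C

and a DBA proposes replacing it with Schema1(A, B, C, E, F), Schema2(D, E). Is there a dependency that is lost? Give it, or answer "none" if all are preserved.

A, F → D

Check A, F → D: no single fragment contains all of {A, D, F}, and the restricted closure of {A, F} across the fragments never reaches {D}.
C → B, F is preserved.
F → E is preserved.
A, E → C is preserved.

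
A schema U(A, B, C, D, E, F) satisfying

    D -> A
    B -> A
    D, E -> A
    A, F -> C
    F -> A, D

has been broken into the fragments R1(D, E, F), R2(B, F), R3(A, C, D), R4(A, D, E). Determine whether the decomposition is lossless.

No

Chase test. Columns are A, B, C, D, E, F; row i has aⱼ where attribute j ∈ Ri, else bᵢⱼ.
Initial tableau (one row per fragment):
  row 1: b11 b12 b13 a4 a5 a6
  row 2: b21 a2 b23 b24 b25 a6
  row 3: a1 b32 a3 a4 b35 b36
  row 4: a1 b42 b43 a4 a5 b46
Rows 1 and 3 agree on D; apply D→A and equate their A entries.
Rows 1 and 2 agree on F; apply F→A, D and equate their A, D entries.
Rows 1 and 2 agree on A, F; apply A, F→C and equate their C entries.
No row becomes fully distinguished — the join is lossy.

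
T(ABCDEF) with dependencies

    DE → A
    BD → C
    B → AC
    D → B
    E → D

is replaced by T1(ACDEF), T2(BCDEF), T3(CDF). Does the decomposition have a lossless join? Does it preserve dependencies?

Lossless test (chase): Rows 1 and 2 agree on DE; apply DE→A and equate their A entries. Rows 1 and 2 agree on D; apply D→B and equate their B entries. Rows 1 and 3 agree on D; apply D→B and equate their B entries. Rows 1 and 3 agree on B; apply B→AC and equate their AC entries. Row 1 is now all distinguished symbols — the join is lossless.
Dependency preservation: the restricted closure of {B} across the fragments never reaches {AC}, so B → AC cannot be enforced without a join — not preserved.

lossless but not dependency-preserving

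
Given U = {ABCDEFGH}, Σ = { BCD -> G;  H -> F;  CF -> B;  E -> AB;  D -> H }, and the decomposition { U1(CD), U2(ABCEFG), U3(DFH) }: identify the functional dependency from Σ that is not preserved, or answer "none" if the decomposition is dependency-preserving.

BCD -> G

Check BCD → G: no single fragment contains all of {BCDG}, and the restricted closure of {BCD} across the fragments never reaches {G}.
H → F is preserved.
CF → B is preserved.
E → AB is preserved.
D → H is preserved.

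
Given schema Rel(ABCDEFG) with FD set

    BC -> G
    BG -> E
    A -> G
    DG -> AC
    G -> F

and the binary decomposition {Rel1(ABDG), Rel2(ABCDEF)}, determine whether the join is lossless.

Common attributes: Rel1 ∩ Rel2 = {ABD}.
Closure of {ABD}: A → G applies, adding G; DG → AC applies, adding C; G → F applies, adding F; BG → E applies, adding E. So (ABD)⁺ = {ABCDEFG}.
This closure contains every attribute of Rel1, so Rel1 ∩ Rel2 → Rel1. The join is lossless.

Yes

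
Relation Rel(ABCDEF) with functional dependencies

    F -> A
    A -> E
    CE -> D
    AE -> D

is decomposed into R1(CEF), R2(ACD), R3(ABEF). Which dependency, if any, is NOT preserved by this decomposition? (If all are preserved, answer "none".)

Check CE → D: no single fragment contains all of {CDE}, and the restricted closure of {CE} across the fragments never reaches {D}.
F → A is preserved.
A → E is preserved.
AE → D is preserved.

CE -> D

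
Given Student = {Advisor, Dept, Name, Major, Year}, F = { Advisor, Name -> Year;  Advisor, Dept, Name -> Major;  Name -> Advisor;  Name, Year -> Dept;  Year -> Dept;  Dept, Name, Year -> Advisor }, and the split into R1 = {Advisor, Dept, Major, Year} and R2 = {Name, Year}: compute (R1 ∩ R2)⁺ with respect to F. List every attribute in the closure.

Dept, Year

R1 ∩ R2 = {Year}.
Year → Dept applies, adding Dept
Closure: {Dept, Year}.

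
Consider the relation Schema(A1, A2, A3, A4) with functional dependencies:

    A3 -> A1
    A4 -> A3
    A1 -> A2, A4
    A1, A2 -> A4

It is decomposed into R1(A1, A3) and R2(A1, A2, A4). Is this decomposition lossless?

Common attributes: R1 ∩ R2 = {A1}.
Closure of {A1}: A1 → A2, A4 applies, adding A2, A4; A4 → A3 applies, adding A3. So (A1)⁺ = {A1, A2, A3, A4}.
This closure contains every attribute of R1, so R1 ∩ R2 → R1. The join is lossless.

Yes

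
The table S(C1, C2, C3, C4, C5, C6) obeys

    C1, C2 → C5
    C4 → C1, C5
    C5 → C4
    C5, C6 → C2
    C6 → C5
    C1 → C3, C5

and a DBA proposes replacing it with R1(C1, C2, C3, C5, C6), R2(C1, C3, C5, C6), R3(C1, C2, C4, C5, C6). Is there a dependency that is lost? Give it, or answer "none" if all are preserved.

none

C1, C2 → C5 lies within R1.
C4 → C1, C5 lies within R3.
C5 → C4 lies within R3.
C5, C6 → C2 lies within R1.
C6 → C5 lies within R1.
C1 → C3, C5 lies within R1.
Every dependency is enforceable on the fragments, so the decomposition is dependency-preserving.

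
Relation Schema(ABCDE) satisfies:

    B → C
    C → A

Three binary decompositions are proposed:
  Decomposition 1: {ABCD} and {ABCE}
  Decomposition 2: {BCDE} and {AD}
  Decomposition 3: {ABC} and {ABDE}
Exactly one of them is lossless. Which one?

Decomposition 1: common = {ABC}, closure = {ABC} → lossy.
Decomposition 2: common = {D}, closure = {D} → lossy.
Decomposition 3: common = {AB}, closure = {ABC} → lossless.

Decomposition 3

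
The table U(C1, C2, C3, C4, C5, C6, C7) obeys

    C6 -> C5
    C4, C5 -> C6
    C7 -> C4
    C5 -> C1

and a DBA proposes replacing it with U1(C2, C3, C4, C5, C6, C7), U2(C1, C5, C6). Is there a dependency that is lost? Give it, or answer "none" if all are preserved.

C6 → C5 lies within U1.
C4, C5 → C6 lies within U1.
C7 → C4 lies within U1.
C5 → C1 lies within U2.
Every dependency is enforceable on the fragments, so the decomposition is dependency-preserving.

none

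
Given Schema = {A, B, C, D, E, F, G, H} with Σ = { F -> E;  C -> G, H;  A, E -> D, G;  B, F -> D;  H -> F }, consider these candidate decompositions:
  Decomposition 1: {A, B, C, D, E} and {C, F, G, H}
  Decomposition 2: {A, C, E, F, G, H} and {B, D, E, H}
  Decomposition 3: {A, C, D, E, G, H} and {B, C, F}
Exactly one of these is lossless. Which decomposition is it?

Decomposition 1: common = {C}, closure = {C, E, F, G, H} → lossless.
Decomposition 2: common = {E, H}, closure = {E, F, H} → lossy.
Decomposition 3: common = {C}, closure = {C, E, F, G, H} → lossy.

Decomposition 1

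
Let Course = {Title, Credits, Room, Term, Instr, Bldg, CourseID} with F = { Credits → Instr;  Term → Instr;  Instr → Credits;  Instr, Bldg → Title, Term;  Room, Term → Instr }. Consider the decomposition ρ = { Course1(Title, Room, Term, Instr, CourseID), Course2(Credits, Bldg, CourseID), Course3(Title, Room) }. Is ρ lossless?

No

Chase test. Columns are Title, Credits, Room, Term, Instr, Bldg, CourseID; row i has aⱼ where attribute j ∈ Coursei, else bᵢⱼ.
Initial tableau (one row per fragment):
  row 1: a1 b12 a3 a4 a5 b16 a7
  row 2: b21 a2 b23 b24 b25 a6 a7
  row 3: a1 b32 a3 b34 b35 b36 b37
No row becomes fully distinguished — the join is lossy.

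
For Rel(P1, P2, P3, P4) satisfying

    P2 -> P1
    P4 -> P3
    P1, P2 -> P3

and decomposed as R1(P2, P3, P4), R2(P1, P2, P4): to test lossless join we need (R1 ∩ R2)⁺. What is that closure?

R1 ∩ R2 = {P2, P4}.
P2 → P1 applies, adding P1
P4 → P3 applies, adding P3
Closure: {P1, P2, P3, P4}.

P1, P2, P3, P4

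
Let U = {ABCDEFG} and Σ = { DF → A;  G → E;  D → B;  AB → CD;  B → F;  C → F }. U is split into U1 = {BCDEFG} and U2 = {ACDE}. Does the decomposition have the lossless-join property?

Common attributes: U1 ∩ U2 = {CDE}.
Closure of {CDE}: D → B applies, adding B; B → F applies, adding F; DF → A applies, adding A. So (CDE)⁺ = {ABCDEF}.
This closure contains every attribute of U2, so U1 ∩ U2 → U2. The join is lossless.

Yes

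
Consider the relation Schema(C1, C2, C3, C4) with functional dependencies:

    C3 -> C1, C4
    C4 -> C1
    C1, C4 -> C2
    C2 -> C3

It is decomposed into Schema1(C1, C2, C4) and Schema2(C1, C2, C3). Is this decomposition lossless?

Yes

Common attributes: Schema1 ∩ Schema2 = {C1, C2}.
Closure of {C1, C2}: C2 → C3 applies, adding C3; C3 → C1, C4 applies, adding C4. So (C1, C2)⁺ = {C1, C2, C3, C4}.
This closure contains every attribute of Schema1, so Schema1 ∩ Schema2 → Schema1. The join is lossless.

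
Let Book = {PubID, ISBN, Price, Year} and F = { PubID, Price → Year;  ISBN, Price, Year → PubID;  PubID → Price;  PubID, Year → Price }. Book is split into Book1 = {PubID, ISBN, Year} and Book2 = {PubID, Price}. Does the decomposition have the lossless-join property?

Yes

Common attributes: Book1 ∩ Book2 = {PubID}.
Closure of {PubID}: PubID → Price applies, adding Price; PubID, Price → Year applies, adding Year. So (PubID)⁺ = {PubID, Price, Year}.
This closure contains every attribute of Book2, so Book1 ∩ Book2 → Book2. The join is lossless.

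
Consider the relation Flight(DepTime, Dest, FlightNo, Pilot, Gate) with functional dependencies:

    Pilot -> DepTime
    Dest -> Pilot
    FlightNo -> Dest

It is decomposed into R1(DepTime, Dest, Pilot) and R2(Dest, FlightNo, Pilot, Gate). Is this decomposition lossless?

Common attributes: R1 ∩ R2 = {Dest, Pilot}.
Closure of {Dest, Pilot}: Pilot → DepTime applies, adding DepTime. So (Dest, Pilot)⁺ = {DepTime, Dest, Pilot}.
This closure contains every attribute of R1, so R1 ∩ R2 → R1. The join is lossless.

Yes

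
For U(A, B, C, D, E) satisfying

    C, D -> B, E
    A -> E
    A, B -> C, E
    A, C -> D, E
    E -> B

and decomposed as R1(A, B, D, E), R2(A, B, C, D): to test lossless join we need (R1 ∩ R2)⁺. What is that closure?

R1 ∩ R2 = {A, B, D}.
A → E applies, adding E
A, B → C, E applies, adding C
Closure: {A, B, C, D, E}.

A, B, C, D, E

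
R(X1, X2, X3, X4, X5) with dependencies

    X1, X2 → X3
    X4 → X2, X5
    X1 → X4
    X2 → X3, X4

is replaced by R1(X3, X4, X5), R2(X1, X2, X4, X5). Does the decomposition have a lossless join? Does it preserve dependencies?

lossless and dependency-preserving

Lossless test: (X4, X5)⁺ = {X2, X3, X4, X5}, which contains all of one fragment — lossless.
Dependency preservation: X1, X2 → X3; X2 → X3, X4 are not contained in any single fragment, but the restricted closure of each left-hand side across the fragments still reaches the right-hand side; the remaining FDs each lie inside some fragment. All dependencies are preserved.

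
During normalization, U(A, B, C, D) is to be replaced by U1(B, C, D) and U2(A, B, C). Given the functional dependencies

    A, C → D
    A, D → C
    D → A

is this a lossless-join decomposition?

Common attributes: U1 ∩ U2 = {B, C}.
No dependency enlarges {B, C}, so (B, C)⁺ = {B, C}.
The closure contains neither all of U1 = {B, C, D} nor all of U2 = {A, B, C}, so the common attributes are not a superkey of either fragment. The join is lossy.

No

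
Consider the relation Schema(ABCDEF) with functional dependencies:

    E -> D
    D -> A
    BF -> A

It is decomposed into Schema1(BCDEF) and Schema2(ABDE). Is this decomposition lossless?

Common attributes: Schema1 ∩ Schema2 = {BDE}.
Closure of {BDE}: D → A applies, adding A. So (BDE)⁺ = {ABDE}.
This closure contains every attribute of Schema2, so Schema1 ∩ Schema2 → Schema2. The join is lossless.

Yes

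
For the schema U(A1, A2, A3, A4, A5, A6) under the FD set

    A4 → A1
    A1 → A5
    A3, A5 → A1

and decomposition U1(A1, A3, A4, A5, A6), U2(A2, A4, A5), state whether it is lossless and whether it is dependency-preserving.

lossy but dependency-preserving

Lossless test: (A4, A5)⁺ = {A1, A4, A5}, which is a superkey of neither fragment — lossy.
Dependency preservation: every FD's attributes lie within a single fragment, so each can be enforced locally — preserved.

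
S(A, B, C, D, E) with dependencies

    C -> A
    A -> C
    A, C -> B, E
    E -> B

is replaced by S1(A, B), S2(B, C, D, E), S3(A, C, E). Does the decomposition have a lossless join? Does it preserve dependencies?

Lossless test (chase): Rows 2 and 3 agree on C; apply C→A and equate their A entries. Rows 1 and 2 agree on A; apply A→C and equate their C entries. Rows 1 and 2 agree on A, C; apply A, C→B, E and equate their B, E entries. Rows 1 and 3 agree on A, C; apply A, C→B, E and equate their B, E entries. Row 2 is now all distinguished symbols — the join is lossless.
Dependency preservation: A, C → B, E is not contained in any single fragment, but the restricted closure of its left-hand side across the fragments still reaches the right-hand side; the remaining FDs each lie inside some fragment. All dependencies are preserved.

lossless and dependency-preserving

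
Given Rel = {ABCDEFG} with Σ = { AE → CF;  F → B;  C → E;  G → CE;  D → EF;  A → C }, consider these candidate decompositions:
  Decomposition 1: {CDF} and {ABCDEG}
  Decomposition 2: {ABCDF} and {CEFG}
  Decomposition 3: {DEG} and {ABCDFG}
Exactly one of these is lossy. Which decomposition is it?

Decomposition 2

Decomposition 1: common = {CD}, closure = {BCDEF} → lossless.
Decomposition 2: common = {CF}, closure = {BCEF} → lossy.
Decomposition 3: common = {DG}, closure = {BCDEFG} → lossless.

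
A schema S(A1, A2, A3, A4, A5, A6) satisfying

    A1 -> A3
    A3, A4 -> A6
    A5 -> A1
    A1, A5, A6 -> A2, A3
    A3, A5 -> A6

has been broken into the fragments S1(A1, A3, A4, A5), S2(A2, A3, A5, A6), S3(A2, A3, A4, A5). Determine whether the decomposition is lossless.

Chase test. Columns are A1, A2, A3, A4, A5, A6; row i has aⱼ where attribute j ∈ Si, else bᵢⱼ.
Initial tableau (one row per fragment):
  row 1: a1 b12 a3 a4 a5 b16
  row 2: b21 a2 a3 b24 a5 a6
  row 3: b31 a2 a3 a4 a5 b36
Rows 1 and 3 agree on A3, A4; apply A3, A4→A6 and equate their A6 entries.
Rows 1 and 2 agree on A5; apply A5→A1 and equate their A1 entries.
Rows 1 and 3 agree on A5; apply A5→A1 and equate their A1 entries.
Rows 1 and 3 agree on A1, A5, A6; apply A1, A5, A6→A2, A3 and equate their A2, A3 entries.
Rows 1 and 2 agree on A3, A5; apply A3, A5→A6 and equate their A6 entries.
Row 1 is now all distinguished symbols — the join is lossless.

Yes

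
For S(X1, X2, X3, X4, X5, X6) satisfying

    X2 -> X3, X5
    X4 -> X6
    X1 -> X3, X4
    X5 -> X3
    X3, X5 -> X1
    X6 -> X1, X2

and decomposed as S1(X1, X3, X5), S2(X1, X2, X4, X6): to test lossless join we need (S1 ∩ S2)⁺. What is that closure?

X1, X2, X3, X4, X5, X6

S1 ∩ S2 = {X1}.
X1 → X3, X4 applies, adding X3, X4
X4 → X6 applies, adding X6
X6 → X1, X2 applies, adding X2
X2 → X3, X5 applies, adding X5
Closure: {X1, X2, X3, X4, X5, X6}.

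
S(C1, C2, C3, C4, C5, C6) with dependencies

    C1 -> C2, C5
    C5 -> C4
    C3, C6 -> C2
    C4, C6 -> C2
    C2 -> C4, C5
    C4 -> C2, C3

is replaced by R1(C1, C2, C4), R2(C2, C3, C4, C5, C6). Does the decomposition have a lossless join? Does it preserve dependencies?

lossy but dependency-preserving

Lossless test: (C2, C4)⁺ = {C2, C3, C4, C5}, which is a superkey of neither fragment — lossy.
Dependency preservation: C1 → C2, C5 is not contained in any single fragment, but the restricted closure of its left-hand side across the fragments still reaches the right-hand side; the remaining FDs each lie inside some fragment. All dependencies are preserved.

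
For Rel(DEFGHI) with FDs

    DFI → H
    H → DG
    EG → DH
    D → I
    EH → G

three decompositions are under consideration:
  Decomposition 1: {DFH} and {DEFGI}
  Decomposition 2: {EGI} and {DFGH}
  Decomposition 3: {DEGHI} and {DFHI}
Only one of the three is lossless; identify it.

Decomposition 1: common = {DF}, closure = {DFGHI} → lossless.
Decomposition 2: common = {G}, closure = {G} → lossy.
Decomposition 3: common = {DHI}, closure = {DGHI} → lossy.

Decomposition 1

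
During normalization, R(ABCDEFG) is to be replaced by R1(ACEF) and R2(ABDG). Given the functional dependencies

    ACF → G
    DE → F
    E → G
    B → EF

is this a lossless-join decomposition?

Common attributes: R1 ∩ R2 = {A}.
No dependency enlarges {A}, so (A)⁺ = {A}.
The closure contains neither all of R1 = {ACEF} nor all of R2 = {ABDG}, so the common attributes are not a superkey of either fragment. The join is lossy.

No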